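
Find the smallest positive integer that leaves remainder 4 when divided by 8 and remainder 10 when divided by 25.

60

x ≡ 4 (mod 8) gives x ∈ {4, 12, 20, 28, 36, 44, 52, 60}.
The first of these with x mod 25 = 10 is 60.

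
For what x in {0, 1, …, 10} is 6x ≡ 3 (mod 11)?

6

6⁻¹ ≡ 2 (mod 11) because 6·2 = 12 = 1·11 + 1.
Multiplying both sides by 2: x ≡ 2·3 = 6 ≡ 6 (mod 11).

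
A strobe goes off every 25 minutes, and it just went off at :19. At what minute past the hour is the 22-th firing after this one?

22·25 = 550.
550 − 9·60 = 10, so 550 ≡ 10 (mod 60).
(19 + 10) mod 60 = 29.

29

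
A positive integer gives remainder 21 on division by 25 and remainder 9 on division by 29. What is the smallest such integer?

96

x ≡ 21 (mod 25) gives x ∈ {21, 46, 71, 96}.
The first of these with x mod 29 = 9 is 96.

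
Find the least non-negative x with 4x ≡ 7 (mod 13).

The inverse of 4 mod 13 is 10 (since 4·10 = 40 ≡ 1).
Multiplying both sides by 10: x ≡ 10·7 = 70 ≡ 5 (mod 13).

5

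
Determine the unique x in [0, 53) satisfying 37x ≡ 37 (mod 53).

1

37⁻¹ ≡ 43 (mod 53) because 37·43 = 1591 = 30·53 + 1.
So x ≡ 43·37 = 1591 ≡ 1 (mod 53).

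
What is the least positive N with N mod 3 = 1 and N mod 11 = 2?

x ≡ 1 (mod 3) gives x ∈ {1, 4, 7, 10, 13}.
The first of these with x mod 11 = 2 is 13.

13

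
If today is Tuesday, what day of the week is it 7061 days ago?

Thursday

7061 − 1008·7 = 5, so 7061 ≡ 5 (mod 7).
Tuesday − 5 days → Thursday.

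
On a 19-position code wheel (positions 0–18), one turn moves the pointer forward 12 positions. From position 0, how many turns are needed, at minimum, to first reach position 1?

19 = 1·12 + 7
12 = 1·7 + 5
7 = 1·5 + 2
5 = 2·2 + 1
2 = 2·1 + 0
Back-substituting gives 12·8 ≡ 1 (mod 19).

8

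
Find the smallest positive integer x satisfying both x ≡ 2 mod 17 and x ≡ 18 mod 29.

308

x ≡ 2 (mod 17) gives x ∈ {2, 19, 36, 53, 70, 87, 104, 121, …}.
The first of these with x mod 29 = 18 is 308.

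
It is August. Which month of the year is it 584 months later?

584 mod 12 = 8 (since 48·12 = 576).
August + 8 months → April.

April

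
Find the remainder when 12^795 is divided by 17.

6

By repeated squaring mod 17: 12^1≡12, 12^2≡8, 12^4≡13, 12^8≡16, 12^16≡1, 12^32≡1, 12^64≡1, 12^128≡1, 12^256≡1, 12^512≡1.
795 = 1 + 2 + 8 + 16 + 256 + 512, so 12^795 ≡ 12·8·16·1·1·1 ≡ 6 (mod 17).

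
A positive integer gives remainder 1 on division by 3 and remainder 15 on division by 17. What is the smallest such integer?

49

x ≡ 1 (mod 3) gives x ∈ {1, 4, 7, 10, 13, 16, 19, 22, …}.
The first of these with x mod 17 = 15 is 49.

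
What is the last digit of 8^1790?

4

Last digits of 8^n: 8, 4, 2, 6 (period 4).
1790 mod 4 = 2, so the last digit matches 8^2 = 4.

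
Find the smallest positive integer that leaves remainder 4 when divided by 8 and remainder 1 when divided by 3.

Since 3·3 ≡ 1 (mod 8), take x = 1 + 3·((4−1)·3 mod 8) = 1 + 3·1 = 4.
Check: 4 mod 8 = 4, 4 mod 3 = 1.

4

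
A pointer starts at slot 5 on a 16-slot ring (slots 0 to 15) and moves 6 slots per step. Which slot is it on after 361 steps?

11

361·6 = 2166.
Dividing 2166 by 16 gives quotient 135 and remainder 6.
(5 + 6) mod 16 = 11.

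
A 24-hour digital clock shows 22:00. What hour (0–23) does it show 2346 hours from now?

16

2346 − 97·24 = 18, so 2346 ≡ 18 (mod 24).
(22 + 18) mod 24 = 16.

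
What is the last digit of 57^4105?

Powers of 7 mod 10 repeat with period 4: 7, 9, 3, 1.
4105 mod 4 = 1, so the last digit matches 7^1 = 7.

7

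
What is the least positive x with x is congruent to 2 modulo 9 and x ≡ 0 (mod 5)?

20

x ≡ 0 (mod 5) gives x ∈ {0, 5, 10, 15, 20}.
The first of these with x mod 9 = 2 is 20.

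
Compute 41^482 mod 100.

81

Square-and-reduce mod 100: 41^1≡41, 41^2≡81, 41^4≡61, 41^8≡21, 41^16≡41, 41^32≡81, 41^64≡61, 41^128≡21, 41^256≡41.
Since 482 = 2 + 32 + 64 + 128 + 256 in binary, 41^482 ≡ 81·81·61·21·41 ≡ 81 (mod 100).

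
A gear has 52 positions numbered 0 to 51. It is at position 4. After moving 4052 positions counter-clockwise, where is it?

4052 = 77·52 + 48, so 4052 mod 52 = 48.
(4 − 48) mod 52 = 8.

8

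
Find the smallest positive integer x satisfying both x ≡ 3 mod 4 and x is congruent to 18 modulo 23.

87

x ≡ 3 (mod 4) gives x ∈ {3, 7, 11, 15, 19, 23, 27, 31, …}.
The first of these with x mod 23 = 18 is 87.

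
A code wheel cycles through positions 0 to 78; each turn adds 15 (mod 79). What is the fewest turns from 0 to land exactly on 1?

58

79 = 5·15 + 4
15 = 3·4 + 3
4 = 1·3 + 1
3 = 3·1 + 0
Back-substituting gives 15·58 ≡ 1 (mod 79).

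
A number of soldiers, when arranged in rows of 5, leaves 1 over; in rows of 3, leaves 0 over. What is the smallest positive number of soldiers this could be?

6

x ≡ 0 (mod 3) gives x ∈ {0, 3, 6}.
The first of these with x mod 5 = 1 is 6.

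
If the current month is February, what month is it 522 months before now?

August

522 mod 12 = 6 (since 43·12 = 516).
February − 6 months → August.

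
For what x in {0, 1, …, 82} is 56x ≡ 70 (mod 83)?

22

56⁻¹ ≡ 43 (mod 83) because 56·43 = 2408 = 29·83 + 1.
Multiplying both sides by 43: x ≡ 43·70 = 3010 ≡ 22 (mod 83).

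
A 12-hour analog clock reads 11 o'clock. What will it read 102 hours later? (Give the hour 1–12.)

5

102 mod 12 = 6 (since 8·12 = 96).
11 + 6 → 5 on a 12-hour dial.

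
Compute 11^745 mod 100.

51

Square-and-reduce mod 100: 11^1≡11, 11^2≡21, 11^4≡41, 11^8≡81, 11^16≡61, 11^32≡21, 11^64≡41, 11^128≡81, 11^256≡61, 11^512≡21.
Since 745 = 1 + 8 + 32 + 64 + 128 + 512 in binary, 11^745 ≡ 11·81·21·41·81·21 ≡ 51 (mod 100).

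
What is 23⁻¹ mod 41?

41 = 1·23 + 18
23 = 1·18 + 5
18 = 3·5 + 3
5 = 1·3 + 2
3 = 1·2 + 1
2 = 2·1 + 0
Back-substituting gives 23·25 ≡ 1 (mod 41).

25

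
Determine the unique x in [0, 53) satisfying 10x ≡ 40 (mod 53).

4

10⁻¹ ≡ 16 (mod 53) because 10·16 = 160 = 3·53 + 1.
So x ≡ 16·40 = 640 ≡ 4 (mod 53).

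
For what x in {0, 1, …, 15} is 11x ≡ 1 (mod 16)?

3

The inverse of 11 mod 16 is 3 (since 11·3 = 33 ≡ 1).
So x ≡ 3·1 = 3 ≡ 3 (mod 16).
Check: 11·3 = 33 = 2·16 + 1.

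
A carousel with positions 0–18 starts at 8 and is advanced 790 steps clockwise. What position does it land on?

0

790 = 41·19 + 11, so 790 mod 19 = 11.
(8 + 11) mod 19 = 0.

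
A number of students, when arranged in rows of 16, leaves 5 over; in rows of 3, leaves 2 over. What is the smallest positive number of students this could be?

5

Since 3·11 ≡ 1 (mod 16), take x = 2 + 3·((5−2)·11 mod 16) = 2 + 3·1 = 5.
Check: 5 mod 16 = 5, 5 mod 3 = 2.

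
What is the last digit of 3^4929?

3

The units digit of 3^n cycles with period 4: 3, 9, 7, 1, …
4929 mod 4 = 1, so the last digit matches 3^1 = 3.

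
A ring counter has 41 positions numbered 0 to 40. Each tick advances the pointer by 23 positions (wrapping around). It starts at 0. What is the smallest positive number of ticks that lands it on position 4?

The inverse of 23 mod 41 is 25 (since 23·25 = 575 ≡ 1).
So x ≡ 25·4 = 100 ≡ 18 (mod 41).

18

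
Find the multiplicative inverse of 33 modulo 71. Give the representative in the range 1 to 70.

28

33·28 = 924 = 13·71 + 1, so 33⁻¹ ≡ 28 (mod 71).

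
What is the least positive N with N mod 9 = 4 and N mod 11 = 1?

67

x ≡ 4 (mod 9) gives x ∈ {4, 13, 22, 31, 40, 49, 58, 67}.
The first of these with x mod 11 = 1 is 67.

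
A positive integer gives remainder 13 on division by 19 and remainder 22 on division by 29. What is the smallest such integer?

51

Since 29·2 ≡ 1 (mod 19), take x = 22 + 29·((13−22)·2 mod 19) = 22 + 29·1 = 51.
Check: 51 mod 19 = 13, 51 mod 29 = 22.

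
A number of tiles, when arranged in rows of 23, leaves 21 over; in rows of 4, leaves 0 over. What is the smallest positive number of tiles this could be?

x ≡ 0 (mod 4) gives x ∈ {0, 4, 8, 12, 16, 20, 24, 28, …}.
The first of these with x mod 23 = 21 is 44.

44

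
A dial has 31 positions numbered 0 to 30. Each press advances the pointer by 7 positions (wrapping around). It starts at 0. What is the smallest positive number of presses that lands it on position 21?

3

The inverse of 7 mod 31 is 9 (since 7·9 = 63 ≡ 1).
Multiplying both sides by 9: x ≡ 9·21 = 189 ≡ 3 (mod 31).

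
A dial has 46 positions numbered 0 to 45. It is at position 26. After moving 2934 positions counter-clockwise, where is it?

2934 − 63·46 = 36, so 2934 ≡ 36 (mod 46).
(26 − 36) mod 46 = 36.

36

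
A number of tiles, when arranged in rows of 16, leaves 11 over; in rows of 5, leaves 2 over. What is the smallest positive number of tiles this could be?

x ≡ 2 (mod 5) gives x ∈ {2, 7, 12, 17, 22, 27}.
The first of these with x mod 16 = 11 is 27.

27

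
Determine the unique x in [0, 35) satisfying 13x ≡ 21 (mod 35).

The inverse of 13 mod 35 is 27 (since 13·27 = 351 ≡ 1).
So x ≡ 27·21 = 567 ≡ 7 (mod 35).

7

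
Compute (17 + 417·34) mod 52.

51

417·34 = 14178.
14178 mod 52 = 34 (since 272·52 = 14144).
(17 + 34) mod 52 = 51.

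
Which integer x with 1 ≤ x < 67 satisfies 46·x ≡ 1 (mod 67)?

51

46·51 = 2346 = 35·67 + 1, so 46⁻¹ ≡ 51 (mod 67).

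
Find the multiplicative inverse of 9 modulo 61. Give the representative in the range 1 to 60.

34

9·34 = 306 = 5·61 + 1, so 9⁻¹ ≡ 34 (mod 61).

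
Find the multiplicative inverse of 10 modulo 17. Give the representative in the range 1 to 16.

10·12 = 120 = 7·17 + 1, so 10⁻¹ ≡ 12 (mod 17).

12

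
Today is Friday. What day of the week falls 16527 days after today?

Friday

Dividing 16527 by 7 gives quotient 2361 and remainder 0.
Friday + 0 days → Friday.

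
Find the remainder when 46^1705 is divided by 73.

46

Successive squares of 46 mod 73: 46^1≡46, 46^2≡72, 46^4≡1, 46^8≡1, 46^16≡1, 46^32≡1, 46^64≡1, 46^128≡1, 46^256≡1, 46^512≡1, 46^1024≡1.
Since 1705 = 1 + 8 + 32 + 128 + 512 + 1024 in binary, 46^1705 ≡ 46·1·1·1·1·1 ≡ 46 (mod 73).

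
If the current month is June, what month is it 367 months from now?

Dividing 367 by 12 gives quotient 30 and remainder 7.
June + 7 months → January.

January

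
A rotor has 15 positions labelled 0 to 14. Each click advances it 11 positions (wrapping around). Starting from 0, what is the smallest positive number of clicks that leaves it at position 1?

11

11·11 = 121 = 8·15 + 1, so 11⁻¹ ≡ 11 (mod 15).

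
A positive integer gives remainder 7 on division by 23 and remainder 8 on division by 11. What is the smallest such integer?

Since 11·21 ≡ 1 (mod 23), take x = 8 + 11·((7−8)·21 mod 23) = 8 + 11·2 = 30.
Check: 30 mod 23 = 7, 30 mod 11 = 8.

30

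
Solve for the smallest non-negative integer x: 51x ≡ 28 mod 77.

51⁻¹ ≡ 74 (mod 77) because 51·74 = 3774 = 49·77 + 1.
Multiplying both sides by 74: x ≡ 74·28 = 2072 ≡ 70 (mod 77).

70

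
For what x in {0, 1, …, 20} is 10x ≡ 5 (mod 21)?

11

The inverse of 10 mod 21 is 19 (since 10·19 = 190 ≡ 1).
So x ≡ 19·5 = 95 ≡ 11 (mod 21).
Check: 10·11 = 110 = 5·21 + 5.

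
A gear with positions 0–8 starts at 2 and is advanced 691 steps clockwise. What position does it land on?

0

691 mod 9 = 7 (since 76·9 = 684).
(2 + 7) mod 9 = 0.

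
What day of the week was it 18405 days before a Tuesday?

18405 mod 7 = 2 (since 2629·7 = 18403).
Tuesday − 2 days → Sunday.

Sunday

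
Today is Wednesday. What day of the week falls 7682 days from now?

Dividing 7682 by 7 gives quotient 1097 and remainder 3.
Wednesday + 3 days → Saturday.

Saturday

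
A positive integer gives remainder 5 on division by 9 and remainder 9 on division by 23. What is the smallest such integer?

Since 23·2 ≡ 1 (mod 9), take x = 9 + 23·((5−9)·2 mod 9) = 9 + 23·1 = 32.
Check: 32 mod 9 = 5, 32 mod 23 = 9.

32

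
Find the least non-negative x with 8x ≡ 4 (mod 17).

9

The inverse of 8 mod 17 is 15 (since 8·15 = 120 ≡ 1).
Multiplying both sides by 15: x ≡ 15·4 = 60 ≡ 9 (mod 17).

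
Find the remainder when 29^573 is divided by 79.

15

By repeated squaring mod 79: 29^1≡29, 29^2≡51, 29^4≡73, 29^8≡36, 29^16≡32, 29^32≡76, 29^64≡9, 29^128≡2, 29^256≡4, 29^512≡16.
573 = 1 + 4 + 8 + 16 + 32 + 512, so 29^573 ≡ 29·73·36·32·76·16 ≡ 15 (mod 79).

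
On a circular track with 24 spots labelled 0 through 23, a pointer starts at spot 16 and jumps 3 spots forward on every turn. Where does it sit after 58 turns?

22

58·3 = 174.
174 mod 24 = 6 (since 7·24 = 168).
(16 + 6) mod 24 = 22.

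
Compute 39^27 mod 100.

By repeated squaring mod 100: 39^1≡39, 39^2≡21, 39^4≡41, 39^8≡81, 39^16≡61.
Since 27 = 1 + 2 + 8 + 16 in binary, 39^27 ≡ 39·21·81·61 ≡ 79 (mod 100).

79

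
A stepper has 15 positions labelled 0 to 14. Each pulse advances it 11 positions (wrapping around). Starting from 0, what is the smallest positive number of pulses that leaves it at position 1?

11·11 = 121 = 8·15 + 1, so 11⁻¹ ≡ 11 (mod 15).

11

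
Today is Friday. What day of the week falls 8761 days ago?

8761 − 1251·7 = 4, so 8761 ≡ 4 (mod 7).
Friday − 4 days → Monday.

Monday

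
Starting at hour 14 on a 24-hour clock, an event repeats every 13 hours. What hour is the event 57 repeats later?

57·13 = 741.
Dividing 741 by 24 gives quotient 30 and remainder 21.
(14 + 21) mod 24 = 11.

11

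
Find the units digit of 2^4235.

Powers of 2 mod 10 repeat with period 4: 2, 4, 8, 6.
4235 leaves remainder 3 on division by 4, so 2^4235 ends in 8.

8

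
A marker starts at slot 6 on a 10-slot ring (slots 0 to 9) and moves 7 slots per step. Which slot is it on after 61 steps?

3

61·7 = 427.
427 mod 10 = 7 (since 42·10 = 420).
(6 + 7) mod 10 = 3.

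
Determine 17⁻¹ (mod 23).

19

23 = 1·17 + 6
17 = 2·6 + 5
6 = 1·5 + 1
5 = 5·1 + 0
Back-substituting gives 17·19 ≡ 1 (mod 23).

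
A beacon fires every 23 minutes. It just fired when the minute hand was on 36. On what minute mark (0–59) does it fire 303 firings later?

303·23 = 6969.
6969 = 116·60 + 9, so 6969 mod 60 = 9.
(36 + 9) mod 60 = 45.

45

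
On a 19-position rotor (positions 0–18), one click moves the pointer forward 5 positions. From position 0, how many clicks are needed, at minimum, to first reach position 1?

4

5·4 = 20 = 1·19 + 1, so 5⁻¹ ≡ 4 (mod 19).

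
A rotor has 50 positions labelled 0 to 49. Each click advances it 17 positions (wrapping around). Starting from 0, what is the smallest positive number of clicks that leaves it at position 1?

3

50 = 2·17 + 16
17 = 1·16 + 1
16 = 16·1 + 0
Back-substituting gives 17·3 ≡ 1 (mod 50).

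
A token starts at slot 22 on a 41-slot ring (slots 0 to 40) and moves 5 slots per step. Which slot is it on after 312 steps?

312·5 = 1560.
1560 mod 41 = 2 (since 38·41 = 1558).
(22 + 2) mod 41 = 24.

24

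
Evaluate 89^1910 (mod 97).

Successive squares of 89 mod 97: 89^1≡89, 89^2≡64, 89^4≡22, 89^8≡96, 89^16≡1, 89^32≡1, 89^64≡1, 89^128≡1, 89^256≡1, 89^512≡1, 89^1024≡1.
1910 = 2 + 4 + 16 + 32 + 64 + 256 + 512 + 1024, so 89^1910 ≡ 64·22·1·1·1·1·1·1 ≡ 50 (mod 97).

50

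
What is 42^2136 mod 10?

Powers of 2 mod 10 repeat with period 4: 2, 4, 8, 6.
2136 leaves remainder 0 on division by 4, so 42^2136 ends in 6.

6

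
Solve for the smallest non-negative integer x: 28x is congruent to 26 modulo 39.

28⁻¹ ≡ 7 (mod 39) because 28·7 = 196 = 5·39 + 1.
So x ≡ 7·26 = 182 ≡ 26 (mod 39).

26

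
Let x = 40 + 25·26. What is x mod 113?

12

25·26 = 650.
650 mod 113 = 85 (since 5·113 = 565).
(40 + 85) mod 113 = 12.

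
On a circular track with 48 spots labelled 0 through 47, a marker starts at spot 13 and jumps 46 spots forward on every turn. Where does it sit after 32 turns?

45

32·46 = 1472.
1472 = 30·48 + 32, so 1472 mod 48 = 32.
(13 + 32) mod 48 = 45.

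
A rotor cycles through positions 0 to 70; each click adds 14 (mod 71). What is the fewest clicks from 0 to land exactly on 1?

66

14·66 = 924 = 13·71 + 1, so 14⁻¹ ≡ 66 (mod 71).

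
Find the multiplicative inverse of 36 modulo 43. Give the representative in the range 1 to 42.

6

36·6 = 216 = 5·43 + 1, so 36⁻¹ ≡ 6 (mod 43).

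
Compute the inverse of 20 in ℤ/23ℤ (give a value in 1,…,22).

15

23 = 1·20 + 3
20 = 6·3 + 2
3 = 1·2 + 1
2 = 2·1 + 0
Back-substituting gives 20·15 ≡ 1 (mod 23).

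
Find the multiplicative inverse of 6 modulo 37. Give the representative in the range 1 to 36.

37 = 6·6 + 1
6 = 6·1 + 0
Back-substituting gives 6·31 ≡ 1 (mod 37).

31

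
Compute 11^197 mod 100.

Square-and-reduce mod 100: 11^1≡11, 11^2≡21, 11^4≡41, 11^8≡81, 11^16≡61, 11^32≡21, 11^64≡41, 11^128≡81.
197 = 1 + 4 + 64 + 128, so 11^197 ≡ 11·41·41·81 ≡ 71 (mod 100).

71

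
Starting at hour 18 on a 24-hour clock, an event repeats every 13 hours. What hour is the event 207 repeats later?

207·13 = 2691.
Dividing 2691 by 24 gives quotient 112 and remainder 3.
(18 + 3) mod 24 = 21.

21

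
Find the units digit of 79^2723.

Last digits of 9^n: 9, 1 (period 2).
2723 mod 2 = 1, so the last digit matches 9^1 = 9.

9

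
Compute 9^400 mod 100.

1

By repeated squaring mod 100: 9^1≡9, 9^2≡81, 9^4≡61, 9^8≡21, 9^16≡41, 9^32≡81, 9^64≡61, 9^128≡21, 9^256≡41.
Since 400 = 16 + 128 + 256 in binary, 9^400 ≡ 41·21·41 ≡ 1 (mod 100).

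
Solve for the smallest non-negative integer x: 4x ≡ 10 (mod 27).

16

The inverse of 4 mod 27 is 7 (since 4·7 = 28 ≡ 1).
So x ≡ 7·10 = 70 ≡ 16 (mod 27).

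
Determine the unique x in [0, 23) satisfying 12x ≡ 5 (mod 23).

12⁻¹ ≡ 2 (mod 23) because 12·2 = 24 = 1·23 + 1.
Multiplying both sides by 2: x ≡ 2·5 = 10 ≡ 10 (mod 23).

10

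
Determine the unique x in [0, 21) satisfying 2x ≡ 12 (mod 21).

The inverse of 2 mod 21 is 11 (since 2·11 = 22 ≡ 1).
So x ≡ 11·12 = 132 ≡ 6 (mod 21).
Check: 2·6 = 12 = 0·21 + 12.

6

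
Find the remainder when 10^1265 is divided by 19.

3

Square-and-reduce mod 19: 10^1≡10, 10^2≡5, 10^4≡6, 10^8≡17, 10^16≡4, 10^32≡16, 10^64≡9, 10^128≡5, 10^256≡6, 10^512≡17, 10^1024≡4.
1265 = 1 + 16 + 32 + 64 + 128 + 1024, so 10^1265 ≡ 10·4·16·9·5·4 ≡ 3 (mod 19).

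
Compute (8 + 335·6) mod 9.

335·6 = 2010.
Dividing 2010 by 9 gives quotient 223 and remainder 3.
(8 + 3) mod 9 = 2.

2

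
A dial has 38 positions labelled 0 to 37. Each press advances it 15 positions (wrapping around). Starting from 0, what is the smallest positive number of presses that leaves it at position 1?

33

15·33 = 495 = 13·38 + 1, so 15⁻¹ ≡ 33 (mod 38).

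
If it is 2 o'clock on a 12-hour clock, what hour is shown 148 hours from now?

6

Dividing 148 by 12 gives quotient 12 and remainder 4.
2 + 4 → 6 on a 12-hour dial.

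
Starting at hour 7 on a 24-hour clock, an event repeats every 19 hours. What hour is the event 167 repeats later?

167·19 = 3173.
3173 = 132·24 + 5, so 3173 mod 24 = 5.
(7 + 5) mod 24 = 12.

12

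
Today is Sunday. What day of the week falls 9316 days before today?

Monday

9316 − 1330·7 = 6, so 9316 ≡ 6 (mod 7).
Sunday − 6 days → Monday.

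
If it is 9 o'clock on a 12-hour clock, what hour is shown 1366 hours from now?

1366 mod 12 = 10 (since 113·12 = 1356).
9 + 10 → 7 on a 12-hour dial.

7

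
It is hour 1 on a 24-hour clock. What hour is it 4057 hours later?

4057 = 169·24 + 1, so 4057 mod 24 = 1.
(1 + 1) mod 24 = 2.

2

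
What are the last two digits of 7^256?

01

By repeated squaring mod 100: 7^1≡7, 7^2≡49, 7^4≡1, 7^8≡1, 7^16≡1, 7^32≡1, 7^64≡1, 7^128≡1, 7^256≡1.
256 = 256, so 7^256 ≡ 1 ≡ 1 (mod 100).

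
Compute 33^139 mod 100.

97

By repeated squaring mod 100: 33^1≡33, 33^2≡89, 33^4≡21, 33^8≡41, 33^16≡81, 33^32≡61, 33^64≡21, 33^128≡41.
Since 139 = 1 + 2 + 8 + 128 in binary, 33^139 ≡ 33·89·41·41 ≡ 97 (mod 100).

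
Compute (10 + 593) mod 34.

593 − 17·34 = 15, so 593 ≡ 15 (mod 34).
(10 + 15) mod 34 = 25.

25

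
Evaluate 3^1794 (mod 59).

Square-and-reduce mod 59: 3^1≡3, 3^2≡9, 3^4≡22, 3^8≡12, 3^16≡26, 3^32≡27, 3^64≡21, 3^128≡28, 3^256≡17, 3^512≡53, 3^1024≡36.
1794 = 2 + 256 + 512 + 1024, so 3^1794 ≡ 9·17·53·36 ≡ 51 (mod 59).

51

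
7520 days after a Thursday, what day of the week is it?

7520 mod 7 = 2 (since 1074·7 = 7518).
Thursday + 2 days → Saturday.

Saturday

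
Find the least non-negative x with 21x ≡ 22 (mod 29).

19

The inverse of 21 mod 29 is 18 (since 21·18 = 378 ≡ 1).
Multiplying both sides by 18: x ≡ 18·22 = 396 ≡ 19 (mod 29).
Check: 21·19 = 399 = 13·29 + 22.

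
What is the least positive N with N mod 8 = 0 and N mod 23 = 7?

168

x ≡ 0 (mod 8) gives x ∈ {0, 8, 16, 24, 32, 40, 48, 56, …}.
The first of these with x mod 23 = 7 is 168.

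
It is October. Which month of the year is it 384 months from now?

October

384 mod 12 = 0 (since 32·12 = 384).
October + 0 months → October.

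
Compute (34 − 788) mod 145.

116

Dividing 788 by 145 gives quotient 5 and remainder 63.
(34 − 63) mod 145 = 116.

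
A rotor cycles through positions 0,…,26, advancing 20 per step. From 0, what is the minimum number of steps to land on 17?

13

20⁻¹ ≡ 23 (mod 27) because 20·23 = 460 = 17·27 + 1.
So x ≡ 23·17 = 391 ≡ 13 (mod 27).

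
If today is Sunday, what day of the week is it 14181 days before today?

Monday

Dividing 14181 by 7 gives quotient 2025 and remainder 6.
Sunday − 6 days → Monday.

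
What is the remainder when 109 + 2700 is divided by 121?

2700 − 22·121 = 38, so 2700 ≡ 38 (mod 121).
(109 + 38) mod 121 = 26.

26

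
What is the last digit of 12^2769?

2

Powers of 2 mod 10 repeat with period 4: 2, 4, 8, 6.
2769 leaves remainder 1 on division by 4, so 12^2769 ends in 2.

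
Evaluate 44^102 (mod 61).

Square-and-reduce mod 61: 44^1≡44, 44^2≡45, 44^4≡12, 44^8≡22, 44^16≡57, 44^32≡16, 44^64≡12.
Since 102 = 2 + 4 + 32 + 64 in binary, 44^102 ≡ 45·12·16·12 ≡ 41 (mod 61).

41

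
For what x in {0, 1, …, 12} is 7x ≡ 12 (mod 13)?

11

7⁻¹ ≡ 2 (mod 13) because 7·2 = 14 = 1·13 + 1.
Multiplying both sides by 2: x ≡ 2·12 = 24 ≡ 11 (mod 13).
Check: 7·11 = 77 = 5·13 + 12.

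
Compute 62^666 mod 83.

9

Successive squares of 62 mod 83: 62^1≡62, 62^2≡26, 62^4≡12, 62^8≡61, 62^16≡69, 62^32≡30, 62^64≡70, 62^128≡3, 62^256≡9, 62^512≡81.
666 = 2 + 8 + 16 + 128 + 512, so 62^666 ≡ 26·61·69·3·81 ≡ 9 (mod 83).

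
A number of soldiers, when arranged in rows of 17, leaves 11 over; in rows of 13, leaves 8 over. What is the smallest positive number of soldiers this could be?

164

x ≡ 8 (mod 13) gives x ∈ {8, 21, 34, 47, 60, 73, 86, 99, …}.
The first of these with x mod 17 = 11 is 164.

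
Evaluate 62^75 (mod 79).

Successive squares of 62 mod 79: 62^1≡62, 62^2≡52, 62^4≡18, 62^8≡8, 62^16≡64, 62^32≡67, 62^64≡65.
75 = 1 + 2 + 8 + 64, so 62^75 ≡ 62·52·8·65 ≡ 21 (mod 79).

21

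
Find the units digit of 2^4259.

The units digit of 2^n cycles with period 4: 2, 4, 8, 6, …
4259 mod 4 = 3, so the last digit matches 2^3 = 8.

8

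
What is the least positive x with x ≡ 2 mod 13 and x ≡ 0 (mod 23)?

x ≡ 2 (mod 13) gives x ∈ {2, 15, 28, 41, 54, 67, 80, 93, …}.
The first of these with x mod 23 = 0 is 184.

184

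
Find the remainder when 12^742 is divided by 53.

11

Successive squares of 12 mod 53: 12^1≡12, 12^2≡38, 12^4≡13, 12^8≡10, 12^16≡47, 12^32≡36, 12^64≡24, 12^128≡46, 12^256≡49, 12^512≡16.
Since 742 = 2 + 4 + 32 + 64 + 128 + 512 in binary, 12^742 ≡ 38·13·36·24·46·16 ≡ 11 (mod 53).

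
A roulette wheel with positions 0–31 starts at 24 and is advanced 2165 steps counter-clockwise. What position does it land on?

2165 = 67·32 + 21, so 2165 mod 32 = 21.
(24 − 21) mod 32 = 3.

3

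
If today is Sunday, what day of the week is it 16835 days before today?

16835 = 2405·7 + 0, so 16835 mod 7 = 0.
Sunday − 0 days → Sunday.

Sunday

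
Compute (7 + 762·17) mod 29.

762·17 = 12954.
12954 mod 29 = 20 (since 446·29 = 12934).
(7 + 20) mod 29 = 27.

27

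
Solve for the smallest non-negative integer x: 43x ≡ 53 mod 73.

25

43⁻¹ ≡ 17 (mod 73) because 43·17 = 731 = 10·73 + 1.
Multiplying both sides by 17: x ≡ 17·53 = 901 ≡ 25 (mod 73).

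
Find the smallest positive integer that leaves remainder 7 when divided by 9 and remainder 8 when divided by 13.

34

x ≡ 7 (mod 9) gives x ∈ {7, 16, 25, 34}.
The first of these with x mod 13 = 8 is 34.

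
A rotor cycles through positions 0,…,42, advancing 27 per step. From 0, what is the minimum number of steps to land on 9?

29

27⁻¹ ≡ 8 (mod 43) because 27·8 = 216 = 5·43 + 1.
So x ≡ 8·9 = 72 ≡ 29 (mod 43).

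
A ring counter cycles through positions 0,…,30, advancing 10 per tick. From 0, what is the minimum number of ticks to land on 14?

10⁻¹ ≡ 28 (mod 31) because 10·28 = 280 = 9·31 + 1.
Multiplying both sides by 28: x ≡ 28·14 = 392 ≡ 20 (mod 31).

20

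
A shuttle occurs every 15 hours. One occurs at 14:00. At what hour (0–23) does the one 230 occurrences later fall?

230·15 = 3450.
Dividing 3450 by 24 gives quotient 143 and remainder 18.
(14 + 18) mod 24 = 8.

8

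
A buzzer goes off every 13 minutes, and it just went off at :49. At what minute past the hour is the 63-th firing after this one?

63·13 = 819.
819 − 13·60 = 39, so 819 ≡ 39 (mod 60).
(49 + 39) mod 60 = 28.

28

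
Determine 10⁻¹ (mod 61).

55

10·55 = 550 = 9·61 + 1, so 10⁻¹ ≡ 55 (mod 61).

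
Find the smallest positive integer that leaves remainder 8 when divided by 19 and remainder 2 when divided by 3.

Since 3·13 ≡ 1 (mod 19), take x = 2 + 3·((8−2)·13 mod 19) = 2 + 3·2 = 8.
Check: 8 mod 19 = 8, 8 mod 3 = 2.

8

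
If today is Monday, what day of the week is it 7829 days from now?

Thursday

7829 mod 7 = 3 (since 1118·7 = 7826).
Monday + 3 days → Thursday.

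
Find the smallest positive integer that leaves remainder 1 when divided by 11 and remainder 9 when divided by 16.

89

x ≡ 1 (mod 11) gives x ∈ {1, 12, 23, 34, 45, 56, 67, 78, …}.
The first of these with x mod 16 = 9 is 89.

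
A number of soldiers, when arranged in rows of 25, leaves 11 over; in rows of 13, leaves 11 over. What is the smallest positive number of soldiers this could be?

11

Since 13·2 ≡ 1 (mod 25), take x = 11 + 13·((11−11)·2 mod 25) = 11 + 13·0 = 11.
Check: 11 mod 25 = 11, 11 mod 13 = 11.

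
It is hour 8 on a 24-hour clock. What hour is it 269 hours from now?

269 − 11·24 = 5, so 269 ≡ 5 (mod 24).
(8 + 5) mod 24 = 13.

13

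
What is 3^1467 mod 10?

The units digit of 3^n cycles with period 4: 3, 9, 7, 1, …
1467 leaves remainder 3 on division by 4, so 3^1467 ends in 7.

7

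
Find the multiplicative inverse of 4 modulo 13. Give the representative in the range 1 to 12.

10

4·10 = 40 = 3·13 + 1, so 4⁻¹ ≡ 10 (mod 13).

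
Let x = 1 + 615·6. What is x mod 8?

3

615·6 = 3690.
3690 − 461·8 = 2, so 3690 ≡ 2 (mod 8).
(1 + 2) mod 8 = 3.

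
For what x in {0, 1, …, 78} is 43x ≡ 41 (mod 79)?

23

The inverse of 43 mod 79 is 68 (since 43·68 = 2924 ≡ 1).
Multiplying both sides by 68: x ≡ 68·41 = 2788 ≡ 23 (mod 79).
Check: 43·23 = 989 = 12·79 + 41.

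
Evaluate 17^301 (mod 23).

15

Successive squares of 17 mod 23: 17^1≡17, 17^2≡13, 17^4≡8, 17^8≡18, 17^16≡2, 17^32≡4, 17^64≡16, 17^128≡3, 17^256≡9.
301 = 1 + 4 + 8 + 32 + 256, so 17^301 ≡ 17·8·18·4·9 ≡ 15 (mod 23).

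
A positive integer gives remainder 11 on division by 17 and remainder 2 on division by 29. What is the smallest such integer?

147

x ≡ 11 (mod 17) gives x ∈ {11, 28, 45, 62, 79, 96, 113, 130, …}.
The first of these with x mod 29 = 2 is 147.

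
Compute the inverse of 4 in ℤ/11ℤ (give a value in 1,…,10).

4·3 = 12 = 1·11 + 1, so 4⁻¹ ≡ 3 (mod 11).

3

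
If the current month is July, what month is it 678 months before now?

January

678 mod 12 = 6 (since 56·12 = 672).
July − 6 months → January.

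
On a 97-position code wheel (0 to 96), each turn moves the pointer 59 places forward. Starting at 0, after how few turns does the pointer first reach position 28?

35

59⁻¹ ≡ 74 (mod 97) because 59·74 = 4366 = 45·97 + 1.
So x ≡ 74·28 = 2072 ≡ 35 (mod 97).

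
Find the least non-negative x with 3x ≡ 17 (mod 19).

12

The inverse of 3 mod 19 is 13 (since 3·13 = 39 ≡ 1).
Multiplying both sides by 13: x ≡ 13·17 = 221 ≡ 12 (mod 19).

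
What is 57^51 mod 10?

3

Last digits of 7^n: 7, 9, 3, 1 (period 4).
51 mod 4 = 3, so the last digit matches 7^3 = 3.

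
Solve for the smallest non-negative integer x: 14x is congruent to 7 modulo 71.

36

The inverse of 14 mod 71 is 66 (since 14·66 = 924 ≡ 1).
So x ≡ 66·7 = 462 ≡ 36 (mod 71).
Check: 14·36 = 504 = 7·71 + 7.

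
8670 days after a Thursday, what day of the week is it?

Monday

8670 − 1238·7 = 4, so 8670 ≡ 4 (mod 7).
Thursday + 4 days → Monday.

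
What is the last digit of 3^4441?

3

The units digit of 3^n cycles with period 4: 3, 9, 7, 1, …
4441 leaves remainder 1 on division by 4, so 3^4441 ends in 3.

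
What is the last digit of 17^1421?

7

Powers of 7 mod 10 repeat with period 4: 7, 9, 3, 1.
1421 mod 4 = 1, so the last digit matches 7^1 = 7.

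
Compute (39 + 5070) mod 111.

3

5070 = 45·111 + 75, so 5070 mod 111 = 75.
(39 + 75) mod 111 = 3.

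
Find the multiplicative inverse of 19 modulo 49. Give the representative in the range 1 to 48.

31

19·31 = 589 = 12·49 + 1, so 19⁻¹ ≡ 31 (mod 49).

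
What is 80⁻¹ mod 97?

97 = 1·80 + 17
80 = 4·17 + 12
17 = 1·12 + 5
12 = 2·5 + 2
5 = 2·2 + 1
2 = 2·1 + 0
Back-substituting gives 80·57 ≡ 1 (mod 97).

57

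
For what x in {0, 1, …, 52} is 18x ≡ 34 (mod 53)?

49

The inverse of 18 mod 53 is 3 (since 18·3 = 54 ≡ 1).
So x ≡ 3·34 = 102 ≡ 49 (mod 53).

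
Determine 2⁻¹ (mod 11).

2·6 = 12 = 1·11 + 1, so 2⁻¹ ≡ 6 (mod 11).

6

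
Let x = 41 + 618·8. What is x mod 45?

35

618·8 = 4944.
4944 = 109·45 + 39, so 4944 mod 45 = 39.
(41 + 39) mod 45 = 35.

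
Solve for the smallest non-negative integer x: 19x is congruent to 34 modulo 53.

The inverse of 19 mod 53 is 14 (since 19·14 = 266 ≡ 1).
So x ≡ 14·34 = 476 ≡ 52 (mod 53).

52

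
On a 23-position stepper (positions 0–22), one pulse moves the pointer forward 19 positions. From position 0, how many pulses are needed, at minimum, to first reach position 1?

17

19·17 = 323 = 14·23 + 1, so 19⁻¹ ≡ 17 (mod 23).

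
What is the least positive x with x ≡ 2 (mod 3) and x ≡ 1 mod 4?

5

Since 4·1 ≡ 1 (mod 3), take x = 1 + 4·((2−1)·1 mod 3) = 1 + 4·1 = 5.
Check: 5 mod 3 = 2, 5 mod 4 = 1.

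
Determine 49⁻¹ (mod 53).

13

53 = 1·49 + 4
49 = 12·4 + 1
4 = 4·1 + 0
Back-substituting gives 49·13 ≡ 1 (mod 53).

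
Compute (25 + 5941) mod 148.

Dividing 5941 by 148 gives quotient 40 and remainder 21.
(25 + 21) mod 148 = 46.

46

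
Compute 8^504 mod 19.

Successive squares of 8 mod 19: 8^1≡8, 8^2≡7, 8^4≡11, 8^8≡7, 8^16≡11, 8^32≡7, 8^64≡11, 8^128≡7, 8^256≡11.
Since 504 = 8 + 16 + 32 + 64 + 128 + 256 in binary, 8^504 ≡ 7·11·7·11·7·11 ≡ 1 (mod 19).

1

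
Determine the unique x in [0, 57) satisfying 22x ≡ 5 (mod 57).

8

22⁻¹ ≡ 13 (mod 57) because 22·13 = 286 = 5·57 + 1.
Multiplying both sides by 13: x ≡ 13·5 = 65 ≡ 8 (mod 57).
Check: 22·8 = 176 = 3·57 + 5.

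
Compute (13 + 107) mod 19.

6

Dividing 107 by 19 gives quotient 5 and remainder 12.
(13 + 12) mod 19 = 6.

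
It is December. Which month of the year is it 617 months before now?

July

617 mod 12 = 5 (since 51·12 = 612).
December − 5 months → July.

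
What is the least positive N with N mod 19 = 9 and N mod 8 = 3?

Since 8·12 ≡ 1 (mod 19), take x = 3 + 8·((9−3)·12 mod 19) = 3 + 8·15 = 123.
Check: 123 mod 19 = 9, 123 mod 8 = 3.

123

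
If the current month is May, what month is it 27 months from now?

August

Dividing 27 by 12 gives quotient 2 and remainder 3.
May + 3 months → August.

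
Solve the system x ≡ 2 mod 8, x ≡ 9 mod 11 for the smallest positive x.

x ≡ 2 (mod 8) gives x ∈ {2, 10, 18, 26, 34, 42}.
The first of these with x mod 11 = 9 is 42.

42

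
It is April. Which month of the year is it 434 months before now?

434 mod 12 = 2 (since 36·12 = 432).
April − 2 months → February.

February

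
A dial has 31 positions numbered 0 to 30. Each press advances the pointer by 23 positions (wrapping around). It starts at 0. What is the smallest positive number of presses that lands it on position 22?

5

The inverse of 23 mod 31 is 27 (since 23·27 = 621 ≡ 1).
So x ≡ 27·22 = 594 ≡ 5 (mod 31).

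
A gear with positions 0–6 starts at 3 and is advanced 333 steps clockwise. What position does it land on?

0

333 − 47·7 = 4, so 333 ≡ 4 (mod 7).
(3 + 4) mod 7 = 0.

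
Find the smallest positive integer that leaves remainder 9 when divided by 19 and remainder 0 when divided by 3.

x ≡ 0 (mod 3) gives x ∈ {0, 3, 6, 9}.
The first of these with x mod 19 = 9 is 9.

9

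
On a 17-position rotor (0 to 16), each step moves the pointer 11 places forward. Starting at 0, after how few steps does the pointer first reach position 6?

11⁻¹ ≡ 14 (mod 17) because 11·14 = 154 = 9·17 + 1.
Multiplying both sides by 14: x ≡ 14·6 = 84 ≡ 16 (mod 17).

16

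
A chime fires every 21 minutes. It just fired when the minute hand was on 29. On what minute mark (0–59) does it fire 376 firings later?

5

376·21 = 7896.
7896 − 131·60 = 36, so 7896 ≡ 36 (mod 60).
(29 + 36) mod 60 = 5.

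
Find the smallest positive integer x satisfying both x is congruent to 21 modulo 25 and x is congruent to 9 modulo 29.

x ≡ 21 (mod 25) gives x ∈ {21, 46, 71, 96}.
The first of these with x mod 29 = 9 is 96.

96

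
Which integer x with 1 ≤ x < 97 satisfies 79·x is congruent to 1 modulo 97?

70

97 = 1·79 + 18
79 = 4·18 + 7
18 = 2·7 + 4
7 = 1·4 + 3
4 = 1·3 + 1
3 = 3·1 + 0
Back-substituting gives 79·70 ≡ 1 (mod 97).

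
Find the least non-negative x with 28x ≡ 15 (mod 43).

42

The inverse of 28 mod 43 is 20 (since 28·20 = 560 ≡ 1).
Multiplying both sides by 20: x ≡ 20·15 = 300 ≡ 42 (mod 43).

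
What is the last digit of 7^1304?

The units digit of 7^n cycles with period 4: 7, 9, 3, 1, …
1304 leaves remainder 0 on division by 4, so 7^1304 ends in 1.

1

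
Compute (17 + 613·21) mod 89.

74

613·21 = 12873.
12873 mod 89 = 57 (since 144·89 = 12816).
(17 + 57) mod 89 = 74.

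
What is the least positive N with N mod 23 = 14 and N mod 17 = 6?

244

x ≡ 6 (mod 17) gives x ∈ {6, 23, 40, 57, 74, 91, 108, 125, …}.
The first of these with x mod 23 = 14 is 244.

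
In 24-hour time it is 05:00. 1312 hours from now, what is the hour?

21

1312 mod 24 = 16 (since 54·24 = 1296).
(5 + 16) mod 24 = 21.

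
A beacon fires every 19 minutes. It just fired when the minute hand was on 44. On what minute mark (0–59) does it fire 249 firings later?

35

249·19 = 4731.
4731 = 78·60 + 51, so 4731 mod 60 = 51.
(44 + 51) mod 60 = 35.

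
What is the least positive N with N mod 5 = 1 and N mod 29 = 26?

x ≡ 1 (mod 5) gives x ∈ {1, 6, 11, 16, 21, 26}.
The first of these with x mod 29 = 26 is 26.

26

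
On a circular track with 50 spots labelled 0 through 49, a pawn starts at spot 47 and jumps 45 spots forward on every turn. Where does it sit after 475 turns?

22

475·45 = 21375.
Dividing 21375 by 50 gives quotient 427 and remainder 25.
(47 + 25) mod 50 = 22.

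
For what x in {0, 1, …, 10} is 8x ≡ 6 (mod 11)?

8⁻¹ ≡ 7 (mod 11) because 8·7 = 56 = 5·11 + 1.
So x ≡ 7·6 = 42 ≡ 9 (mod 11).

9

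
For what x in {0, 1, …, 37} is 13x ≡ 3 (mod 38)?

9

The inverse of 13 mod 38 is 3 (since 13·3 = 39 ≡ 1).
So x ≡ 3·3 = 9 ≡ 9 (mod 38).
Check: 13·9 = 117 = 3·38 + 3.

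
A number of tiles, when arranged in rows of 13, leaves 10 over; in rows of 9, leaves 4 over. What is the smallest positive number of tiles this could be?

x ≡ 4 (mod 9) gives x ∈ {4, 13, 22, 31, 40, 49}.
The first of these with x mod 13 = 10 is 49.

49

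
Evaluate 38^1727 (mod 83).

48

Square-and-reduce mod 83: 38^1≡38, 38^2≡33, 38^4≡10, 38^8≡17, 38^16≡40, 38^32≡23, 38^64≡31, 38^128≡48, 38^256≡63, 38^512≡68, 38^1024≡59.
Since 1727 = 1 + 2 + 4 + 8 + 16 + 32 + 128 + 512 + 1024 in binary, 38^1727 ≡ 38·33·10·17·40·23·48·68·59 ≡ 48 (mod 83).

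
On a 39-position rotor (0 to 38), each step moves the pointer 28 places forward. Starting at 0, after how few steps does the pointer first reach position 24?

12

The inverse of 28 mod 39 is 7 (since 28·7 = 196 ≡ 1).
So x ≡ 7·24 = 168 ≡ 12 (mod 39).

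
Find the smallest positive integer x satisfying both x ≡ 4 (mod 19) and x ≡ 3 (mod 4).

23

x ≡ 3 (mod 4) gives x ∈ {3, 7, 11, 15, 19, 23}.
The first of these with x mod 19 = 4 is 23.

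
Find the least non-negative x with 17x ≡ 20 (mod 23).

17⁻¹ ≡ 19 (mod 23) because 17·19 = 323 = 14·23 + 1.
So x ≡ 19·20 = 380 ≡ 12 (mod 23).
Check: 17·12 = 204 = 8·23 + 20.

12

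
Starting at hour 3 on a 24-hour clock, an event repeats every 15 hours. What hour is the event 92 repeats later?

15

92·15 = 1380.
Dividing 1380 by 24 gives quotient 57 and remainder 12.
(3 + 12) mod 24 = 15.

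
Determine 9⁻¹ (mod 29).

29 = 3·9 + 2
9 = 4·2 + 1
2 = 2·1 + 0
Back-substituting gives 9·13 ≡ 1 (mod 29).

13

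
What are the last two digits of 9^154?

Square-and-reduce mod 100: 9^1≡9, 9^2≡81, 9^4≡61, 9^8≡21, 9^16≡41, 9^32≡81, 9^64≡61, 9^128≡21.
Since 154 = 2 + 8 + 16 + 128 in binary, 9^154 ≡ 81·21·41·21 ≡ 61 (mod 100).

61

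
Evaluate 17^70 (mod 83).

Successive squares of 17 mod 83: 17^1≡17, 17^2≡40, 17^4≡23, 17^8≡31, 17^16≡48, 17^32≡63, 17^64≡68.
70 = 2 + 4 + 64, so 17^70 ≡ 40·23·68 ≡ 61 (mod 83).

61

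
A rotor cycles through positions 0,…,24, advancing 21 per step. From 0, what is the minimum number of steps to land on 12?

22

21⁻¹ ≡ 6 (mod 25) because 21·6 = 126 = 5·25 + 1.
Multiplying both sides by 6: x ≡ 6·12 = 72 ≡ 22 (mod 25).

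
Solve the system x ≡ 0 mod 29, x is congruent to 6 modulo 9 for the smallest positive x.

87

Since 9·13 ≡ 1 (mod 29), take x = 6 + 9·((0−6)·13 mod 29) = 6 + 9·9 = 87.
Check: 87 mod 29 = 0, 87 mod 9 = 6.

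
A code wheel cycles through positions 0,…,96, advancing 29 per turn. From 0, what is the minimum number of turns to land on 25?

The inverse of 29 mod 97 is 87 (since 29·87 = 2523 ≡ 1).
Multiplying both sides by 87: x ≡ 87·25 = 2175 ≡ 41 (mod 97).

41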